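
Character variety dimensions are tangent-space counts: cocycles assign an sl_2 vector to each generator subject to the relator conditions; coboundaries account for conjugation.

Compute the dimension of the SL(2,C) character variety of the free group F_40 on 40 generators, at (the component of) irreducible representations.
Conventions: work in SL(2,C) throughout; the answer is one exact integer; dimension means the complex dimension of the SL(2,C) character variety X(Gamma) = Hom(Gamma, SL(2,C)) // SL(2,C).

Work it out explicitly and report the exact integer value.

117

The free group F_40: 40 generators, no relators.
A cocycle picks one sl_2 vector per generator freely, giving dim Z^1 = 3*40 = 120.
At an irreducible rho the centralizer of the image in sl_2 is 0, so the coboundary map sl_2 -> Z^1 is injective: dim B^1 = 3.
dim H^1 = 120 - 3 = 117, which is dim X.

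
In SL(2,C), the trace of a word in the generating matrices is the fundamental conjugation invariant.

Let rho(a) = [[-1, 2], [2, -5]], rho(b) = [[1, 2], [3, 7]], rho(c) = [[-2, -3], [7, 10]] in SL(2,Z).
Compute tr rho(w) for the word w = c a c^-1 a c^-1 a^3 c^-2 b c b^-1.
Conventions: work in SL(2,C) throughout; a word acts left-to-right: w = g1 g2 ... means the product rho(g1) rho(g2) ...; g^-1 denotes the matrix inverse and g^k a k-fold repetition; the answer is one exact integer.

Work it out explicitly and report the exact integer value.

-198313285

rho(c) = [[-2, -3], [7, 10]]
... * rho(a) = [[-1, 2], [2, -5]]  ->  [[-4, 11], [13, -36]]
... * rho(c^-1) = [[10, 3], [-7, -2]]  ->  [[-117, -34], [382, 111]]
... * rho(a) = [[-1, 2], [2, -5]]  ->  [[49, -64], [-160, 209]]
... * rho(c^-1) = [[10, 3], [-7, -2]]  ->  [[938, 275], [-3063, -898]]
... * rho(a) = [[-1, 2], [2, -5]]  ->  [[-388, 501], [1267, -1636]]
... * rho(a) = [[-1, 2], [2, -5]]  ->  [[1390, -3281], [-4539, 10714]]
... * rho(a) = [[-1, 2], [2, -5]]  ->  [[-7952, 19185], [25967, -62648]]
... * rho(c^-1) = [[10, 3], [-7, -2]]  ->  [[-213815, -62226], [698206, 203197]]
... * rho(c^-1) = [[10, 3], [-7, -2]]  ->  [[-1702568, -516993], [5559681, 1688224]]
... * rho(b) = [[1, 2], [3, 7]]  ->  [[-3253547, -7024087], [10624353, 22936930]]
... * rho(c) = [[-2, -3], [7, 10]]  ->  [[-42661515, -60480229], [139309804, 197496241]]
... * rho(b^-1) = [[7, -2], [-3, 1]]  ->  [[-117189918, 24842801], [382679905, -81123367]]
tr = -117189918 + -81123367 = -198313285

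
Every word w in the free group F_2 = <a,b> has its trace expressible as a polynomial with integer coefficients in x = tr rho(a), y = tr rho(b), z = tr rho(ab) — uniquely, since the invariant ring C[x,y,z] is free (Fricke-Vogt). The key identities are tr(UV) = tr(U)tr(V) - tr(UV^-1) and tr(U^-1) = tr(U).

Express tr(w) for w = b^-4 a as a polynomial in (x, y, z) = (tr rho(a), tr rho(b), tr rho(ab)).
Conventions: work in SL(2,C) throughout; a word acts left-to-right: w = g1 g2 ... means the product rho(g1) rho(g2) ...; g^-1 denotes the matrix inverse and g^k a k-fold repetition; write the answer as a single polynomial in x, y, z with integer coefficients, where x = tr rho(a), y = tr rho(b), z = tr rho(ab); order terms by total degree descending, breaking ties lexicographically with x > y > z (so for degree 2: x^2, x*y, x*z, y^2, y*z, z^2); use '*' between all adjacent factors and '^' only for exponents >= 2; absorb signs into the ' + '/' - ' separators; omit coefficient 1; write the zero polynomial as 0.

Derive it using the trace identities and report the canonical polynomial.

trace(b^-1 a) = trace(a) * trace(b) - trace(a b) = x*y - z
use: trace(b^-1 a b^-1) = trace(b^-1 a) * trace(b) - trace(b^-1 a b) = x*y^2 - y*z - x
trace(b^-1 a b^-2) = trace(b^-1 a b^-1) * trace(b) - trace(b^-1 a) = x*y^3 - y^2*z - 2*x*y + z
use: trace(b^-4 a) = trace(b^-1 a b^-2) * trace(b) - trace(b^-1 a b^-1) = x*y^4 - y^3*z - 3*x*y^2 + 2*y*z + x

x*y^4 - y^3*z - 3*x*y^2 + 2*y*z + x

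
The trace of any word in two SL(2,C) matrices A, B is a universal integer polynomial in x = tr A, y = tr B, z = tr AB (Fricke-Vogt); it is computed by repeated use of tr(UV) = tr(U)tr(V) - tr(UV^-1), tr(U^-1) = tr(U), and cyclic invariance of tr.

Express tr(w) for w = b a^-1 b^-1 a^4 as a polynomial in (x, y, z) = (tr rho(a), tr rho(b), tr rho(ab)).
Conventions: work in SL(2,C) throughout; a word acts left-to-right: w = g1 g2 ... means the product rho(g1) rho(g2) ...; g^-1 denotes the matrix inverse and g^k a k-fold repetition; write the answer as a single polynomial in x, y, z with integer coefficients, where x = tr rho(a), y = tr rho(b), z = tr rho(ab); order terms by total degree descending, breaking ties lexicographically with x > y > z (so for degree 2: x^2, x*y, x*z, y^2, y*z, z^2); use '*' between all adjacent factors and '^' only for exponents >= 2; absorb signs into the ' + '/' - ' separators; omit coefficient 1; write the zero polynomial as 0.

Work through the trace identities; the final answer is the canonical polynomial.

tr(a^2) = tr(a) * tr(a) - tr(1) = x^2 - 2
use: tr(a^3) = tr(a) * tr(a^2) - tr(a) = x^3 - 3*x
use: tr(a^4) = tr(a) * tr(a^3) - tr(a^2) = x^4 - 4*x^2 + 2
tr(a b a) = tr(a) * tr(b a) - tr(b) = x*z - y
use: tr(a^2 b a) = tr(a) * tr(a b a) - tr(a b) = x^2*z - x*y - z
apply: tr(a^3 b a) = tr(a) * tr(a^2 b a) - tr(a^2 b) = x^3*z - x^2*y - 2*x*z + y
tr(a^4 b a) = tr(a) * tr(a^3 b a) - tr(a^3 b) = x^4*z - x^3*y - 3*x^2*z + 2*x*y + z
apply: tr(b a b a) = tr(a b) * tr(a b) - tr(1)   [split at repeated a] = z^2 - 2
apply: tr(b a b) = tr(b) * tr(a b) - tr(a) = y*z - x
tr(b a b a^2) = tr(a) * tr(b a b a) - tr(b a b) = x*z^2 - y*z - x
tr(b a b a^3) = tr(a) * tr(b a b a^2) - tr(b a b a) = x^2*z^2 - x*y*z - x^2 - z^2 + 2
apply: tr(a^4 b a b) = tr(a) * tr(b a b a^3) - tr(b a b a^2) = x^3*z^2 - x^2*y*z - x^3 - 2*x*z^2 + y*z + 3*x
tr(b^-1 a^4 b a) = tr(a^4 b a) * tr(b) - tr(a^4 b a b) = x^4*y*z - x^3*y^2 - x^3*z^2 - 2*x^2*y*z + x^3 + 2*x*y^2 + 2*x*z^2 - 3*x
use: tr(b a^-1 b^-1 a^4) = tr(b^-1 a^4 b) * tr(a) - tr(b^-1 a^4 b a) = -x^4*y*z + x^5 + x^3*y^2 + x^3*z^2 + 2*x^2*y*z - 5*x^3 - 2*x*y^2 - 2*x*z^2 + 5*x

-x^4*y*z + x^5 + x^3*y^2 + x^3*z^2 + 2*x^2*y*z - 5*x^3 - 2*x*y^2 - 2*x*z^2 + 5*x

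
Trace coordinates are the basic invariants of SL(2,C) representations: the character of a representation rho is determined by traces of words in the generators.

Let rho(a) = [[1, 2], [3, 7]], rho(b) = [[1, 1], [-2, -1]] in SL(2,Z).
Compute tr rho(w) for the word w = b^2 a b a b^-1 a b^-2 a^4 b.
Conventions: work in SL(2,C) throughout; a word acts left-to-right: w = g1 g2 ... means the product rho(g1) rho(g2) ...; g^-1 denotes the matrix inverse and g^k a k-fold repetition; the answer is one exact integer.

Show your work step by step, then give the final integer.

1285186

rho(b) = [[1, 1], [-2, -1]]
... * rho(b) = [[1, 1], [-2, -1]]  ->  [[-1, 0], [0, -1]]
... * rho(a) = [[1, 2], [3, 7]]  ->  [[-1, -2], [-3, -7]]
... * rho(b) = [[1, 1], [-2, -1]]  ->  [[3, 1], [11, 4]]
... * rho(a) = [[1, 2], [3, 7]]  ->  [[6, 13], [23, 50]]
... * rho(b^-1) = [[-1, -1], [2, 1]]  ->  [[20, 7], [77, 27]]
... * rho(a) = [[1, 2], [3, 7]]  ->  [[41, 89], [158, 343]]
... * rho(b^-1) = [[-1, -1], [2, 1]]  ->  [[137, 48], [528, 185]]
... * rho(b^-1) = [[-1, -1], [2, 1]]  ->  [[-41, -89], [-158, -343]]
... * rho(a) = [[1, 2], [3, 7]]  ->  [[-308, -705], [-1187, -2717]]
... * rho(a) = [[1, 2], [3, 7]]  ->  [[-2423, -5551], [-9338, -21393]]
... * rho(a) = [[1, 2], [3, 7]]  ->  [[-19076, -43703], [-73517, -168427]]
... * rho(a) = [[1, 2], [3, 7]]  ->  [[-150185, -344073], [-578798, -1326023]]
... * rho(b) = [[1, 1], [-2, -1]]  ->  [[537961, 193888], [2073248, 747225]]
tr = 537961 + 747225 = 1285186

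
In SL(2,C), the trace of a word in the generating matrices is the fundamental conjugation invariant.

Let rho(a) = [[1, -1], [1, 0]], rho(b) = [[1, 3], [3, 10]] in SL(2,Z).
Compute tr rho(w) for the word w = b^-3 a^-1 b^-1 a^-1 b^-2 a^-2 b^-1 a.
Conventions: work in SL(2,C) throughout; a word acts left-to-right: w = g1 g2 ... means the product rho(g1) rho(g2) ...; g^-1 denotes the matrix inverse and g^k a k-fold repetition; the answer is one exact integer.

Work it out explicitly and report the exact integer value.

rho(b^-1) = [[10, -3], [-3, 1]]
... * rho(b^-1) = [[10, -3], [-3, 1]]  ->  [[109, -33], [-33, 10]]
... * rho(b^-1) = [[10, -3], [-3, 1]]  ->  [[1189, -360], [-360, 109]]
... * rho(a^-1) = [[0, 1], [-1, 1]]  ->  [[360, 829], [-109, -251]]
... * rho(b^-1) = [[10, -3], [-3, 1]]  ->  [[1113, -251], [-337, 76]]
... * rho(a^-1) = [[0, 1], [-1, 1]]  ->  [[251, 862], [-76, -261]]
... * rho(b^-1) = [[10, -3], [-3, 1]]  ->  [[-76, 109], [23, -33]]
... * rho(b^-1) = [[10, -3], [-3, 1]]  ->  [[-1087, 337], [329, -102]]
... * rho(a^-1) = [[0, 1], [-1, 1]]  ->  [[-337, -750], [102, 227]]
... * rho(a^-1) = [[0, 1], [-1, 1]]  ->  [[750, -1087], [-227, 329]]
... * rho(b^-1) = [[10, -3], [-3, 1]]  ->  [[10761, -3337], [-3257, 1010]]
... * rho(a) = [[1, -1], [1, 0]]  ->  [[7424, -10761], [-2247, 3257]]
tr = 7424 + 3257 = 10681

10681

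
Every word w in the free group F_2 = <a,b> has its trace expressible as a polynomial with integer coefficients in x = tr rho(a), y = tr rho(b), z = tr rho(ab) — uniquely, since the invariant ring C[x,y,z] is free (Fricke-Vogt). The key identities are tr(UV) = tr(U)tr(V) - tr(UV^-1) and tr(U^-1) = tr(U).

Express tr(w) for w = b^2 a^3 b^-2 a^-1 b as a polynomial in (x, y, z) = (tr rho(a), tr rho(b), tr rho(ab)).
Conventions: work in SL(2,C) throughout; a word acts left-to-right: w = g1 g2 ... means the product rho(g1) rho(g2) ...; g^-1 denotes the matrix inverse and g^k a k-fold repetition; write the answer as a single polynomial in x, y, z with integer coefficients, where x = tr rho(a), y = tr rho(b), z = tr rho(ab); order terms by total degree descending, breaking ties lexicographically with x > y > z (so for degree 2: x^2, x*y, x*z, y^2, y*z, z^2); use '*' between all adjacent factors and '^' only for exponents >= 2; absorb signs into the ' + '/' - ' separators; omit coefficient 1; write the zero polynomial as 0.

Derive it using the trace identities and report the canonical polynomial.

-x^3*y^4*z + x^4*y^3 + x^2*y^5 + x^2*y^3*z^2 + x^3*y^2*z + x*y^4*z - x^4*y - 6*x^2*y^3 - x^2*y*z^2 - y^5 - y^3*z^2 - x*y^2*z + 5*x^2*y + 5*y^3 + y*z^2 + x*z - 5*y

apply: trace(a b a) = trace(a)*trace(b a) - trace(b) = x*z - y
apply: trace(a^3 b) = trace(a)*trace(a b a) - trace(a b) = x^2*z - x*y - z
apply: trace(a^2) = trace(a)*trace(a) - trace(1) = x^2 - 2
trace(a^3) = trace(a)*trace(a^2) - trace(a) = x^3 - 3*x
trace(b^2 a^3) = trace(b)*trace(a^3 b) - trace(a^3) = x^2*y*z - x^3 - x*y^2 - y*z + 3*x
use: trace(a^4 b) = trace(a)*trace(a^2 b a) - trace(a^2 b) = x^3*z - x^2*y - 2*x*z + y
trace(a^4) = trace(a)*trace(a^3) - trace(a^2) = x^4 - 4*x^2 + 2
apply: trace(a^4 b^2) = trace(b)*trace(a^4 b) - trace(a^4) = x^3*y*z - x^4 - x^2*y^2 - 2*x*y*z + 4*x^2 + y^2 - 2
trace(a b^3 a^3) = trace(b)*trace(a^4 b^2) - trace(a^4 b) = x^3*y^2*z - x^4*y - x^2*y^3 - x^3*z - 2*x*y^2*z + 5*x^2*y + y^3 + 2*x*z - 3*y
trace(b a b a) = trace(b a)*trace(b a) - trace(1)   [split at repeated b] = z^2 - 2
trace(b a b) = trace(b)*trace(a b) - trace(a) = y*z - x
use: trace(a^2 b a b) = trace(a)*trace(b a b a) - trace(b a b) = x*z^2 - y*z - x
trace(b a^2 b a b) = trace(b)*trace(a^2 b a b) - trace(a^2 b a) = x*y*z^2 - x^2*z - y^2*z + z
trace(b a b^3 a^2) = trace(b)*trace(b a^2 b a b) - trace(b a^2 b a) = x*y^2*z^2 - x^2*y*z - y^3*z - x*z^2 + 2*y*z + x
use: trace(b a b a b) = trace(b)*trace(a b a b) - trace(a b a) = y*z^2 - x*z - y
trace(b a b^3 a) = trace(b)*trace(b a b a b) - trace(b a b a) = y^2*z^2 - x*y*z - y^2 - z^2 + 2
trace(a b^3 a^3 b) = trace(a)*trace(b a b^3 a^2) - trace(b a b^3 a) = x^2*y^2*z^2 - x^3*y*z - x*y^3*z - x^2*z^2 - y^2*z^2 + 3*x*y*z + x^2 + y^2 + z^2 - 2
use: trace(b^3 a^3 b^-1 a) = trace(a b^3 a^3)*trace(b) - trace(a b^3 a^3 b) = x^3*y^3*z - x^4*y^2 - x^2*y^4 - x^2*y^2*z^2 - x*y^3*z + 5*x^2*y^2 + x^2*z^2 + y^4 + y^2*z^2 - x*y*z - x^2 - 4*y^2 - z^2 + 2
trace(b^-1 a^-1 b^3 a^3) = trace(b^3 a^3 b^-1)*trace(a) - trace(b^3 a^3 b^-1 a) = -x^3*y^3*z + x^4*y^2 + x^2*y^4 + x^2*y^2*z^2 + x^3*y*z + x*y^3*z - x^4 - 6*x^2*y^2 - x^2*z^2 - y^4 - y^2*z^2 + 4*x^2 + 4*y^2 + z^2 - 2
use: trace(b^3 a) = trace(b)*trace(b a b) - trace(b a) = y^2*z - x*y - z
trace(b^2) = trace(b)*trace(b) - trace(1) = y^2 - 2
trace(b^3) = trace(b)*trace(b^2) - trace(b) = y^3 - 3*y
trace(b^3 a^2) = trace(a)*trace(b^3 a) - trace(b^3) = x*y^2*z - x^2*y - y^3 - x*z + 3*y
trace(b^2 a^3 b^-2 a^-1 b) = trace(b^-1 a^-1 b^3 a^3)*trace(b) - trace(b^-1 a^-1 b^3 a^3 b) = -x^3*y^4*z + x^4*y^3 + x^2*y^5 + x^2*y^3*z^2 + x^3*y^2*z + x*y^4*z - x^4*y - 6*x^2*y^3 - x^2*y*z^2 - y^5 - y^3*z^2 - x*y^2*z + 5*x^2*y + 5*y^3 + y*z^2 + x*z - 5*y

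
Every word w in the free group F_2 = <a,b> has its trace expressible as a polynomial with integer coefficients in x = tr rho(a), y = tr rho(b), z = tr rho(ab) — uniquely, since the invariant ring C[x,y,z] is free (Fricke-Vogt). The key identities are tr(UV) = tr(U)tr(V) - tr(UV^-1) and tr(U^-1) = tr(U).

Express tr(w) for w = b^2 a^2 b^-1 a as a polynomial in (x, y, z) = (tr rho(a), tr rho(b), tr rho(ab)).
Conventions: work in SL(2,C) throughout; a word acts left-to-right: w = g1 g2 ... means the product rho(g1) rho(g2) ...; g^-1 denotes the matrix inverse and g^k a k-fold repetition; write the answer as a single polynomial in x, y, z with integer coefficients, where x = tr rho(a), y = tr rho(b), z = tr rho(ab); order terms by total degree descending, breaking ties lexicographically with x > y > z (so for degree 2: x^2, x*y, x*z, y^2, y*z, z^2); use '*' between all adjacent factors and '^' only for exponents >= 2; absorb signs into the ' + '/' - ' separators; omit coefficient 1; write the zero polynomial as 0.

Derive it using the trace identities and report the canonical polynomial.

x^2*y^2*z - x^3*y - x*y^3 - x*y*z^2 + x^2*z + 3*x*y - z

tr(b^2 a) = tr(b)*tr(a b) - tr(a) = y*z - x
tr(b^2) = tr(b)*tr(b) - tr(1) = y^2 - 2
tr(b^2 a^2) = tr(a)*tr(b^2 a) - tr(b^2) = x*y*z - x^2 - y^2 + 2
tr(a b^2 a^2) = tr(a)*tr(b^2 a^2) - tr(b^2 a) = x^2*y*z - x^3 - x*y^2 - y*z + 3*x
reduce: tr(b a b a) = tr(b a)*tr(b a) - tr(1)   [split at repeated b] = z^2 - 2
so tr(a^2 b a b) = tr(a)*tr(b a b a) - tr(b a b) = x*z^2 - y*z - x
reduce: tr(a b a) = tr(a)*tr(b a) - tr(b) = x*z - y
so tr(a^2 b a) = tr(a)*tr(a b a) - tr(a b) = x^2*z - x*y - z
tr(a b^2 a^2 b) = tr(b)*tr(a^2 b a b) - tr(a^2 b a) = x*y*z^2 - x^2*z - y^2*z + z
reduce: tr(b^2 a^2 b^-1 a) = tr(a b^2 a^2)*tr(b) - tr(a b^2 a^2 b) = x^2*y^2*z - x^3*y - x*y^3 - x*y*z^2 + x^2*z + 3*x*y - z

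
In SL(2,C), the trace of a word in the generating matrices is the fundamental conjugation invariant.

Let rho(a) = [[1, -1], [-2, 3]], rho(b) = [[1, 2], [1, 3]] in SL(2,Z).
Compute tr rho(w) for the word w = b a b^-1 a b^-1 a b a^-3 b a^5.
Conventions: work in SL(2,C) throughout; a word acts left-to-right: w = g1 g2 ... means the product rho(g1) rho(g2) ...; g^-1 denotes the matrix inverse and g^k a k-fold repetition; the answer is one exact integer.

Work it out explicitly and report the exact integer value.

36842429

rho(b) = [[1, 2], [1, 3]]
... * rho(a) = [[1, -1], [-2, 3]]  ->  [[-3, 5], [-5, 8]]
... * rho(b^-1) = [[3, -2], [-1, 1]]  ->  [[-14, 11], [-23, 18]]
... * rho(a) = [[1, -1], [-2, 3]]  ->  [[-36, 47], [-59, 77]]
... * rho(b^-1) = [[3, -2], [-1, 1]]  ->  [[-155, 119], [-254, 195]]
... * rho(a) = [[1, -1], [-2, 3]]  ->  [[-393, 512], [-644, 839]]
... * rho(b) = [[1, 2], [1, 3]]  ->  [[119, 750], [195, 1229]]
... * rho(a^-1) = [[3, 1], [2, 1]]  ->  [[1857, 869], [3043, 1424]]
... * rho(a^-1) = [[3, 1], [2, 1]]  ->  [[7309, 2726], [11977, 4467]]
... * rho(a^-1) = [[3, 1], [2, 1]]  ->  [[27379, 10035], [44865, 16444]]
... * rho(b) = [[1, 2], [1, 3]]  ->  [[37414, 84863], [61309, 139062]]
... * rho(a) = [[1, -1], [-2, 3]]  ->  [[-132312, 217175], [-216815, 355877]]
... * rho(a) = [[1, -1], [-2, 3]]  ->  [[-566662, 783837], [-928569, 1284446]]
... * rho(a) = [[1, -1], [-2, 3]]  ->  [[-2134336, 2918173], [-3497461, 4781907]]
... * rho(a) = [[1, -1], [-2, 3]]  ->  [[-7970682, 10888855], [-13061275, 17843182]]
... * rho(a) = [[1, -1], [-2, 3]]  ->  [[-29748392, 40637247], [-48747639, 66590821]]
tr = -29748392 + 66590821 = 36842429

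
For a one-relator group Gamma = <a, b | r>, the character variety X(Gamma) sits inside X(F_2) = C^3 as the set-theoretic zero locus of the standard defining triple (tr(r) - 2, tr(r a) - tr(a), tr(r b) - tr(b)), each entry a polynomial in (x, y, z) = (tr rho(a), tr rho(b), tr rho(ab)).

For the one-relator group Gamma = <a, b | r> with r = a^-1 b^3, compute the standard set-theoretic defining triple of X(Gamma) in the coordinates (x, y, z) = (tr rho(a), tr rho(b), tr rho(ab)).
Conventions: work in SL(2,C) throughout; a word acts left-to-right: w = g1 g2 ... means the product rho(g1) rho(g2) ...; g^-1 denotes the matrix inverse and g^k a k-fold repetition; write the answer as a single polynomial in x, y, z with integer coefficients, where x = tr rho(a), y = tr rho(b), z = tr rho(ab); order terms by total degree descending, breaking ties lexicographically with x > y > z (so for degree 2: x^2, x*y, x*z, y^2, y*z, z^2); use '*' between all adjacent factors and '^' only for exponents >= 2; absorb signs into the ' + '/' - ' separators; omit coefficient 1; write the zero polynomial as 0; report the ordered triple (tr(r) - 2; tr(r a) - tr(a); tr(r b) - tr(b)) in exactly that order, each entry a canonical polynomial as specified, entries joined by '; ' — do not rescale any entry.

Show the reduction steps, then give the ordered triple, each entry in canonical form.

trace(b^2) = trace(b) * trace(b) - trace(1)  (reduce the b square) = y^2 - 2
trace(b^3) = trace(b) * trace(b^2) - trace(b)  (reduce the b square) = y^3 - 3*y
reduce: trace(b a b) = trace(b) * trace(a b) - trace(a)  (reduce the b square) = y*z - x
trace(b^3 a) = trace(b) * trace(b a b) - trace(b a)  (reduce the b square) = y^2*z - x*y - z
trace(a^-1 b^3) = trace(b^3) * trace(a) - trace(b^3 a)  (eliminate a^-1) = x*y^3 - y^2*z - 2*x*y + z
trace(b^4) = trace(b) * trace(b^3) - trace(b^2) = y^4 - 4*y^2 + 2
trace(b^4 a) = trace(b) * trace(b a b^2) - trace(b a b) = y^3*z - x*y^2 - 2*y*z + x
so trace(a^-1 b^4) = trace(b^4) * trace(a) - trace(b^4 a) = x*y^4 - y^3*z - 3*x*y^2 + 2*y*z + x
assemble the triple (trace(r) - 2; trace(r a) - x; trace(r b) - y)

x*y^3 - y^2*z - 2*x*y + z - 2; y^3 - x - 3*y; x*y^4 - y^3*z - 3*x*y^2 + 2*y*z + x - y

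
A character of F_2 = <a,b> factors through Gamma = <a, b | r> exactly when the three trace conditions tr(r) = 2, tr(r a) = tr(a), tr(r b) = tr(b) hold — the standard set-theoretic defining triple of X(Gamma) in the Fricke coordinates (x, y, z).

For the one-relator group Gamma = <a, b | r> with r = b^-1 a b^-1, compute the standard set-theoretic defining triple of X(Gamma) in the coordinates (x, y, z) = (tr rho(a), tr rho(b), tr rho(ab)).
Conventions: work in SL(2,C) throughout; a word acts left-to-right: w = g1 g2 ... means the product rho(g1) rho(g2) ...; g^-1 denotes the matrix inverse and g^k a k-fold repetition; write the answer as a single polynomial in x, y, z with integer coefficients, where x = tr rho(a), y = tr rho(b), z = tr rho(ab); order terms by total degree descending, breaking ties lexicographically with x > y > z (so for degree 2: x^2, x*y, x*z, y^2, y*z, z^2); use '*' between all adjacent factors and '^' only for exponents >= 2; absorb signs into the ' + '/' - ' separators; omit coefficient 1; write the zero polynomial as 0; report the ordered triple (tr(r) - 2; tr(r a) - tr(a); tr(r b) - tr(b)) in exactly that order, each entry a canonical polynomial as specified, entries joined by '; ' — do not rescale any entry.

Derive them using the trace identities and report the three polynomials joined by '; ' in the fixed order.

x*y^2 - y*z - x - 2; x^2*y^2 - 2*x*y*z + z^2 - x - 2; x*y - y - z

tr(a b^-1) = tr(a) * tr(b) - tr(a b)  (eliminate b^-1) = x*y - z
tr(b^-1 a b^-1) = tr(a b^-1) * tr(b) - tr(a)  (eliminate b^-1) = x*y^2 - y*z - x
tr(a^2) = tr(a) * tr(a) - tr(1)  (reduce the a square) = x^2 - 2
next, tr(a^2 b) = tr(a) * tr(b a) - tr(b)  (reduce the a square) = x*z - y
and tr(a b^-1 a) = tr(a^2) * tr(b) - tr(a^2 b)  (eliminate b^-1) = x^2*y - x*z - y
and tr(a b a b) = tr(a b) * tr(a b) - tr(1)  (split on a) = z^2 - 2
tr(a b^-1 a b) = tr(a b a) * tr(b) - tr(a b a b)  (eliminate b^-1) = x*y*z - y^2 - z^2 + 2
tr(b^-1 a b^-1 a) = tr(a b^-1 a) * tr(b) - tr(a b^-1 a b)  (eliminate b^-1) = x^2*y^2 - 2*x*y*z + z^2 - 2
assemble the triple (tr(r) - 2; tr(r a) - x; tr(r b) - y)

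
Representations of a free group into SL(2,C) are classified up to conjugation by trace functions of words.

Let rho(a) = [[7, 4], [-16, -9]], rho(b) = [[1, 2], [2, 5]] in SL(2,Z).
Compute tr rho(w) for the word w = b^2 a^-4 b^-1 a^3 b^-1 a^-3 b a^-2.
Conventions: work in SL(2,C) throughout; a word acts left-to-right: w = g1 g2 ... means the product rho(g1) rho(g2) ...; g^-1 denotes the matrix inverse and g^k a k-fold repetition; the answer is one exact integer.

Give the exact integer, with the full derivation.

-3886313418

rho(b) = [[1, 2], [2, 5]]
... * rho(b) = [[1, 2], [2, 5]]  ->  [[5, 12], [12, 29]]
... * rho(a^-1) = [[-9, -4], [16, 7]]  ->  [[147, 64], [356, 155]]
... * rho(a^-1) = [[-9, -4], [16, 7]]  ->  [[-299, -140], [-724, -339]]
... * rho(a^-1) = [[-9, -4], [16, 7]]  ->  [[451, 216], [1092, 523]]
... * rho(a^-1) = [[-9, -4], [16, 7]]  ->  [[-603, -292], [-1460, -707]]
... * rho(b^-1) = [[5, -2], [-2, 1]]  ->  [[-2431, 914], [-5886, 2213]]
... * rho(a) = [[7, 4], [-16, -9]]  ->  [[-31641, -17950], [-76610, -43461]]
... * rho(a) = [[7, 4], [-16, -9]]  ->  [[65713, 34986], [159106, 84709]]
... * rho(a) = [[7, 4], [-16, -9]]  ->  [[-99785, -52022], [-241602, -125957]]
... * rho(b^-1) = [[5, -2], [-2, 1]]  ->  [[-394881, 147548], [-956096, 357247]]
... * rho(a^-1) = [[-9, -4], [16, 7]]  ->  [[5914697, 2612360], [14320816, 6325113]]
... * rho(a^-1) = [[-9, -4], [16, 7]]  ->  [[-11434513, -5372268], [-27685536, -13007473]]
... * rho(a^-1) = [[-9, -4], [16, 7]]  ->  [[16954329, 8132176], [41050256, 19689833]]
... * rho(b) = [[1, 2], [2, 5]]  ->  [[33218681, 74569538], [80429922, 180549677]]
... * rho(a^-1) = [[-9, -4], [16, 7]]  ->  [[894144479, 389112042], [2164925534, 942128051]]
... * rho(a^-1) = [[-9, -4], [16, 7]]  ->  [[-1821507639, -852793622], [-4410280990, -2064805779]]
tr = -1821507639 + -2064805779 = -3886313418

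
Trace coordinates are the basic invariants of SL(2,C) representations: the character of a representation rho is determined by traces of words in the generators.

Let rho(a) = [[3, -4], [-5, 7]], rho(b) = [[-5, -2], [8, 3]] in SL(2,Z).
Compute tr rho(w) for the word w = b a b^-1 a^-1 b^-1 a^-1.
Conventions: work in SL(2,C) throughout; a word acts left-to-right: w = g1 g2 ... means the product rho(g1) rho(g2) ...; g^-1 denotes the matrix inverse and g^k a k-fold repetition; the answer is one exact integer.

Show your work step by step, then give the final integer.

rho(b) = [[-5, -2], [8, 3]]
... * rho(a) = [[3, -4], [-5, 7]]  ->  [[-5, 6], [9, -11]]
... * rho(b^-1) = [[3, 2], [-8, -5]]  ->  [[-63, -40], [115, 73]]
... * rho(a^-1) = [[7, 4], [5, 3]]  ->  [[-641, -372], [1170, 679]]
... * rho(b^-1) = [[3, 2], [-8, -5]]  ->  [[1053, 578], [-1922, -1055]]
... * rho(a^-1) = [[7, 4], [5, 3]]  ->  [[10261, 5946], [-18729, -10853]]
tr = 10261 + -10853 = -592

-592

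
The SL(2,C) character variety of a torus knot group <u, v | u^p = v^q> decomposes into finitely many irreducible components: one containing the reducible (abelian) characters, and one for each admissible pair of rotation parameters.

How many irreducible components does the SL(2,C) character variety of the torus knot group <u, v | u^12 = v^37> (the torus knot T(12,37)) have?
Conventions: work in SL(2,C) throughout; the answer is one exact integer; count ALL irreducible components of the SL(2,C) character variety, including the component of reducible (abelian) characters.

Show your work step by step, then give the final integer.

199

For T(12,37): irreducibility forces the central element u^12 = v^37 to one of +I, -I.
So on each irreducible component the traces are pinned: tr(u) = 2*cos(pi*alpha/12) with 1 <= alpha <= 11, tr(v) = 2*cos(pi*beta/37) with 1 <= beta <= 36.
The two central values (-1)^alpha I and (-1)^beta I must be the same matrix, so alpha and beta share a parity.
Counting: 6 odd alphas x 18 odd betas + 5 even alphas x 18 even betas = 108 + 90 = 198.
Total: 198 irreducible-character components + 1 reducible (abelian) component = 199.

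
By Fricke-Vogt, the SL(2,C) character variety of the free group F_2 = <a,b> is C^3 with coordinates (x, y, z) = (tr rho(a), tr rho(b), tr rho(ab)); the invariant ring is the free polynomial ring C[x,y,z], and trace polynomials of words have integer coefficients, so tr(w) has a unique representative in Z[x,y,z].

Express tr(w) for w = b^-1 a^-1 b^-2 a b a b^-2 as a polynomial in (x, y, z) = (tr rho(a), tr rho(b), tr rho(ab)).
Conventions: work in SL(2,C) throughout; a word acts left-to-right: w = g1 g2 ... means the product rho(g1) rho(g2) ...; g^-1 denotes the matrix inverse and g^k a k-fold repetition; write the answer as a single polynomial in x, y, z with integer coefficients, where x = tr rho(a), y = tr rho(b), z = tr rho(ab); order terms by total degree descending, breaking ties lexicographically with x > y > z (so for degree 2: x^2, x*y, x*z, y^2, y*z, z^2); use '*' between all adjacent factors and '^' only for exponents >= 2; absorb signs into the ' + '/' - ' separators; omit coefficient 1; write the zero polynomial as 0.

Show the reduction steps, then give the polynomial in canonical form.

x*y^4*z^2 - x^2*y^3*z - y^5*z - y^3*z^3 + x*y^4 - x*y^2*z^2 + x^2*y*z + 4*y^3*z + y*z^3 - 3*x*y^2 - 2*y*z + x

trace(a b^-1) = trace(a) * trace(b) - trace(a b) = x*y - z
trace(b a b) = trace(b) * trace(a b) - trace(a) = y*z - x
trace(a b a b) = trace(b a) * trace(b a) - trace(1)   [split at repeated b] = z^2 - 2
trace(a b a) = trace(a) * trace(b a) - trace(b) = x*z - y
trace(b a b a b) = trace(b) * trace(a b a b) - trace(a b a) = y*z^2 - x*z - y
trace(b a b a b a) = trace(b a b a) * trace(b a) - trace(a b)   [split at repeated b] = z^3 - 3*z
next, trace(a^-1 b a b a b) = trace(b a b a b) * trace(a) - trace(b a b a b a) = x*y*z^2 - x^2*z - z^3 - x*y + 3*z
trace(a^-1 b a b a b^-1) = trace(a^-1 b a b a) * trace(b) - trace(a^-1 b a b a b) = -x*y*z^2 + x^2*z + y^2*z + z^3 - 3*z
and trace(a b a b^-2 a^-1 b) = trace(a^-1 b a b a b^-1) * trace(b) - trace(a^-1 b a b a) = -x*y^2*z^2 + x^2*y*z + y^3*z + y*z^3 - 4*y*z + x
trace(a b a b^-2 a^-1 b^-1) = trace(a b a b^-2 a^-1) * trace(b) - trace(a b a b^-2 a^-1 b) = x*y^2*z^2 - x^2*y*z - y^3*z - y*z^3 + x*y^2 + 3*y*z - x
and trace(b^-1 a^-1 b^-2 a b a b^-1) = trace(a b a b^-2 a^-1 b^-1) * trace(b) - trace(a b a b^-2 a^-1) = x*y^3*z^2 - x^2*y^2*z - y^4*z - y^2*z^3 + x*y^3 + 3*y^2*z - 2*x*y + z
and trace(b^-1 a b a) = trace(a b a) * trace(b) - trace(a b a b) = x*y*z - y^2 - z^2 + 2
next, trace(b^-2 a b a) = trace(b^-1 a b a) * trace(b) - trace(b^-1 a b a b) = x*y^2*z - y^3 - y*z^2 - x*z + 3*y
trace(b^-2 a b a b^-1) = trace(b^-2 a b a) * trace(b) - trace(b^-2 a b a b) = x*y^3*z - y^4 - y^2*z^2 - 2*x*y*z + 4*y^2 + z^2 - 2
trace(a b a^2) = trace(a) * trace(a b a) - trace(a b) = x^2*z - x*y - z
trace(a b a^2 b) = trace(a) * trace(b a b a) - trace(b a b) = x*z^2 - y*z - x
trace(a b^-1 a b a) = trace(a b a^2) * trace(b) - trace(a b a^2 b) = x^2*y*z - x*y^2 - x*z^2 + x
and trace(a b^-1 a b a b) = trace(a b a b a) * trace(b) - trace(a b a b a b) = x*y*z^2 - y^2*z - z^3 - x*y + 3*z
trace(a b a b^-1 a b^-1) = trace(a b^-1 a b a) * trace(b) - trace(a b^-1 a b a b) = x^2*y^2*z - x*y^3 - 2*x*y*z^2 + y^2*z + z^3 + 2*x*y - 3*z
next, trace(a b a b^-1 a) = trace(a^2 b a) * trace(b) - trace(a^2 b a b) = x^2*y*z - x*y^2 - x*z^2 + x
trace(b^-2 a b a b^-1 a) = trace(a b a b^-1 a b^-1) * trace(b) - trace(a b a b^-1 a) = x^2*y^3*z - x*y^4 - 2*x*y^2*z^2 - x^2*y*z + y^3*z + y*z^3 + 3*x*y^2 + x*z^2 - 3*y*z - x
trace(b^-1 a^-1 b^-2 a b a) = trace(b^-2 a b a b^-1) * trace(a) - trace(b^-2 a b a b^-1 a) = x*y^2*z^2 - x^2*y*z - y^3*z - y*z^3 + x*y^2 + 3*y*z - x
trace(b^-1 a^-1 b^-2 a b a b^-2) = trace(b^-1 a^-1 b^-2 a b a b^-1) * trace(b) - trace(b^-1 a^-1 b^-2 a b a) = x*y^4*z^2 - x^2*y^3*z - y^5*z - y^3*z^3 + x*y^4 - x*y^2*z^2 + x^2*y*z + 4*y^3*z + y*z^3 - 3*x*y^2 - 2*y*z + x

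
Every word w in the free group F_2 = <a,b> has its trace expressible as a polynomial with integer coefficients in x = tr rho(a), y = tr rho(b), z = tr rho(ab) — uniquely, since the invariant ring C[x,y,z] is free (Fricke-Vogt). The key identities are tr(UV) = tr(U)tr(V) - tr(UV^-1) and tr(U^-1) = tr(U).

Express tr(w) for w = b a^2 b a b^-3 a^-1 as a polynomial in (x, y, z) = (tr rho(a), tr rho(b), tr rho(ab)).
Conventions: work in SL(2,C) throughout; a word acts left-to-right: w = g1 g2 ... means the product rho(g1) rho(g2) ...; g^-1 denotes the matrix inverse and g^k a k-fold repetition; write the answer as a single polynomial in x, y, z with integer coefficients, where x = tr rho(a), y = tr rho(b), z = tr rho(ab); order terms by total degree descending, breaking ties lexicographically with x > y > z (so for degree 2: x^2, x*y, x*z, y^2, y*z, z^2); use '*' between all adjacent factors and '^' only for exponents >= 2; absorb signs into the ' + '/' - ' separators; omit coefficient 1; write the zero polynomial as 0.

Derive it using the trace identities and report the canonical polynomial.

tr(b a^2) = tr(a)*tr(b a) - tr(b) = x*z - y
next, tr(a^2 b a) = tr(a)*tr(b a^2) - tr(b a) = x^2*z - x*y - z
tr(b a b a) = tr(b a)*tr(b a) - tr(1) = z^2 - 2
tr(b a b) = tr(b)*tr(a b) - tr(a) = y*z - x
tr(a^2 b a b) = tr(a)*tr(b a b a) - tr(b a b) = x*z^2 - y*z - x
next, tr(a^2 b a b^-1) = tr(a^2 b a)*tr(b) - tr(a^2 b a b) = x^2*y*z - x*y^2 - x*z^2 + x
tr(a^2) = tr(a)*tr(a) - tr(1) = x^2 - 2
tr(b a^2 b) = tr(b)*tr(a^2 b) - tr(a^2) = x*y*z - x^2 - y^2 + 2
tr(a b a^2 b a) = tr(a)*tr(b a^2 b a) - tr(b a^2 b) = x^2*z^2 - 2*x*y*z + y^2 - 2
and tr(b a b a b a) = tr(a b a b)*tr(a b) - tr(b a) = z^3 - 3*z
tr(b a b a b) = tr(b)*tr(a b a b) - tr(a b a) = y*z^2 - x*z - y
tr(a b a^2 b a b) = tr(a)*tr(b a b a b a) - tr(b a b a b) = x*z^3 - y*z^2 - 2*x*z + y
and tr(a b a^2 b a b^-1) = tr(a b a^2 b a)*tr(b) - tr(a b a^2 b a b) = x^2*y*z^2 - 2*x*y^2*z - x*z^3 + y^3 + y*z^2 + 2*x*z - 3*y
next, tr(b a^2 b a b^-2 a) = tr(a b a^2 b a b^-1)*tr(b) - tr(a b a^2 b a) = x^2*y^2*z^2 - 2*x*y^3*z - x*y*z^3 - x^2*z^2 + y^4 + y^2*z^2 + 4*x*y*z - 4*y^2 + 2
next, tr(a^-1 b a^2 b a b^-2) = tr(b a^2 b a b^-2)*tr(a) - tr(b a^2 b a b^-2 a) = -x^2*y^2*z^2 + x^3*y*z + 2*x*y^3*z + x*y*z^3 - x^2*y^2 - y^4 - y^2*z^2 - 4*x*y*z + x^2 + 4*y^2 - 2
next, tr(a^-1 b a^2 b a b^-1) = tr(b a^2 b a b^-1)*tr(a) - tr(b a^2 b a b^-1 a) = -x^2*y*z^2 + x^3*z + 2*x*y^2*z + x*z^3 - x^2*y - y^3 - y*z^2 - 3*x*z + 3*y
tr(b a^2 b a b^-3 a^-1) = tr(a^-1 b a^2 b a b^-2)*tr(b) - tr(a^-1 b a^2 b a b^-1) = -x^2*y^3*z^2 + x^3*y^2*z + 2*x*y^4*z + x*y^2*z^3 - x^2*y^3 + x^2*y*z^2 - y^5 - y^3*z^2 - x^3*z - 6*x*y^2*z - x*z^3 + 2*x^2*y + 5*y^3 + y*z^2 + 3*x*z - 5*y

-x^2*y^3*z^2 + x^3*y^2*z + 2*x*y^4*z + x*y^2*z^3 - x^2*y^3 + x^2*y*z^2 - y^5 - y^3*z^2 - x^3*z - 6*x*y^2*z - x*z^3 + 2*x^2*y + 5*y^3 + y*z^2 + 3*x*z - 5*y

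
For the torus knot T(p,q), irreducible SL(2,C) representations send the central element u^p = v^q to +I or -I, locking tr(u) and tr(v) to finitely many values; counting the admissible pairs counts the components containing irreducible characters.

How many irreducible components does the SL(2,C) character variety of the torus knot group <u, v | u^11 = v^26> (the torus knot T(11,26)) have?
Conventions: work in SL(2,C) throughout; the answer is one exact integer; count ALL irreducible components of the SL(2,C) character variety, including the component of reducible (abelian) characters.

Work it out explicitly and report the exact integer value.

Gamma = < u, v | u^11 = v^26 > (torus knot T(11,26)); the central element u^11 = v^26 acts as +I or -I in any irreducible SL(2,C) representation.
This locks tr(u) to 2*cos(pi*alpha/11), alpha in 1..10, and tr(v) to 2*cos(pi*beta/26), beta in 1..25, on each component of irreducible characters.
u^11 = (-1)^alpha I and v^26 = (-1)^beta I must agree, so alpha and beta have equal parity.
Counting: 5 odd alphas x 13 odd betas + 5 even alphas x 12 even betas = 65 + 60 = 125.
Total: 125 irreducible-character components + 1 reducible (abelian) component = 126.

126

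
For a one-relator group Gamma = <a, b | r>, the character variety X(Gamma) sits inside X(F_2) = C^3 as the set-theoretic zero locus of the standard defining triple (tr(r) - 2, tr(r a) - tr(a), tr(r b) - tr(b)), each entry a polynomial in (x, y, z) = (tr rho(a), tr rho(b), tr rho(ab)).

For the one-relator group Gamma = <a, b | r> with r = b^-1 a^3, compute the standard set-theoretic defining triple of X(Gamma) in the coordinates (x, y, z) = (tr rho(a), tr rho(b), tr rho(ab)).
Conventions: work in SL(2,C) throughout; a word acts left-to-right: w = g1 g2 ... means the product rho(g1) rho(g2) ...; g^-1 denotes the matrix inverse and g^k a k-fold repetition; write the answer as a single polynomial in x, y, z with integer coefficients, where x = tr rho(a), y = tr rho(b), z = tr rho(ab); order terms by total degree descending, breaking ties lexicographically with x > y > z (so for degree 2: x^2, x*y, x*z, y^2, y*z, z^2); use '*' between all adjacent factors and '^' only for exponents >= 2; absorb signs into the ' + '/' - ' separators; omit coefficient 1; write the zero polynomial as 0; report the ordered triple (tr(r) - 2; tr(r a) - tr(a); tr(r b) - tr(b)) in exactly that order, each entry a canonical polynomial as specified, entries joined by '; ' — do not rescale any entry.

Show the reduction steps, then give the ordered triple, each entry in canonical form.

tr(a^2) = tr(a)*tr(a) - tr(1)   [square of a] = x^2 - 2
tr(a^3) = tr(a)*tr(a^2) - tr(a)   [square of a] = x^3 - 3*x
next, tr(b a^2) = tr(a)*tr(b a) - tr(b)   [square of a] = x*z - y
and tr(a^3 b) = tr(a)*tr(b a^2) - tr(b a)   [square of a] = x^2*z - x*y - z
and tr(b^-1 a^3) = tr(a^3)*tr(b) - tr(a^3 b)   [inverse elimination on b] = x^3*y - x^2*z - 2*x*y + z
tr(a^4) = tr(a)*tr(a^3) - tr(a^2)   [square of a] = x^4 - 4*x^2 + 2
tr(a^4 b) = tr(a)*tr(b a^3) - tr(b a^2)   [square of a] = x^3*z - x^2*y - 2*x*z + y
tr(b^-1 a^4) = tr(a^4)*tr(b) - tr(a^4 b)   [inverse elimination on b] = x^4*y - x^3*z - 3*x^2*y + 2*x*z + y
assemble the triple (tr(r) - 2; tr(r a) - x; tr(r b) - y)

x^3*y - x^2*z - 2*x*y + z - 2; x^4*y - x^3*z - 3*x^2*y + 2*x*z - x + y; x^3 - 3*x - y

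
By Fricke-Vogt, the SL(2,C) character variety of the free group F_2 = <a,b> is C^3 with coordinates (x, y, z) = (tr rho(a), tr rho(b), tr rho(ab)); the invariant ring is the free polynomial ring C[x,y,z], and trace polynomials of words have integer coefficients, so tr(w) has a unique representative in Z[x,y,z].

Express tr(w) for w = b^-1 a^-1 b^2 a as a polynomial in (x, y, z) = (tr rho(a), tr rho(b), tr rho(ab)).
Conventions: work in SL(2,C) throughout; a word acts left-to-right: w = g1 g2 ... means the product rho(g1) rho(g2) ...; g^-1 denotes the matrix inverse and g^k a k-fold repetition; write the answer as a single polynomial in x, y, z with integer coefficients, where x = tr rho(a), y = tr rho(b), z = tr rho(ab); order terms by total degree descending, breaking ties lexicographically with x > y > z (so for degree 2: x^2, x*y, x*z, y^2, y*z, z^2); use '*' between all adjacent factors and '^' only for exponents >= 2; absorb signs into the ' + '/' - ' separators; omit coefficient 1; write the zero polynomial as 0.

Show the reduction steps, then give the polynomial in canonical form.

trace(a^2 b) = trace(a) trace(b a) - trace(b)  (reduce the a square) = x*z - y
trace(a^2) = trace(a) trace(a) - trace(1)  (reduce the a square) = x^2 - 2
trace(a b^2 a) = trace(b) trace(a^2 b) - trace(a^2)  (reduce the b square) = x*y*z - x^2 - y^2 + 2
trace(a b a b) = trace(a b) trace(a b) - trace(1)  (split on a) = z^2 - 2
trace(a b^2 a b) = trace(b) trace(a b a b) - trace(a b a)  (reduce the b square) = y*z^2 - x*z - y
trace(b^2 a b^-1 a) = trace(a b^2 a) trace(b) - trace(a b^2 a b)  (eliminate b^-1) = x*y^2*z - x^2*y - y^3 - y*z^2 + x*z + 3*y
trace(b^-1 a^-1 b^2 a) = trace(b^2 a b^-1) trace(a) - trace(b^2 a b^-1 a)  (eliminate a^-1) = -x*y^2*z + x^2*y + y^3 + y*z^2 - 3*y

-x*y^2*z + x^2*y + y^3 + y*z^2 - 3*y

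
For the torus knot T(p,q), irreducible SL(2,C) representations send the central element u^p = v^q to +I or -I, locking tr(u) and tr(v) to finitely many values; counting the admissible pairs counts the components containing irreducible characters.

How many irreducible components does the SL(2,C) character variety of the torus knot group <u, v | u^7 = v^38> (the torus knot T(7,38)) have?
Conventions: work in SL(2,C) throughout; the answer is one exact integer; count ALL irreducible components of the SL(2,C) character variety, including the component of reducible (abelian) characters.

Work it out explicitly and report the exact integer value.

Gamma = < u, v | u^7 = v^38 > (torus knot T(7,38)); the central element u^7 = v^38 acts as +I or -I in any irreducible SL(2,C) representation.
So on each irreducible component the traces are pinned: tr(u) = 2*cos(pi*alpha/7) with 1 <= alpha <= 6, tr(v) = 2*cos(pi*beta/38) with 1 <= beta <= 37.
The two central values (-1)^alpha I and (-1)^beta I must be the same matrix, so alpha and beta share a parity.
Enumerate parity-matched pairs: 3*19 odd-odd plus 3*18 even-even gives 111.
components with irreducible characters: 111; plus the single component of reducible (abelian) characters: total 112.

112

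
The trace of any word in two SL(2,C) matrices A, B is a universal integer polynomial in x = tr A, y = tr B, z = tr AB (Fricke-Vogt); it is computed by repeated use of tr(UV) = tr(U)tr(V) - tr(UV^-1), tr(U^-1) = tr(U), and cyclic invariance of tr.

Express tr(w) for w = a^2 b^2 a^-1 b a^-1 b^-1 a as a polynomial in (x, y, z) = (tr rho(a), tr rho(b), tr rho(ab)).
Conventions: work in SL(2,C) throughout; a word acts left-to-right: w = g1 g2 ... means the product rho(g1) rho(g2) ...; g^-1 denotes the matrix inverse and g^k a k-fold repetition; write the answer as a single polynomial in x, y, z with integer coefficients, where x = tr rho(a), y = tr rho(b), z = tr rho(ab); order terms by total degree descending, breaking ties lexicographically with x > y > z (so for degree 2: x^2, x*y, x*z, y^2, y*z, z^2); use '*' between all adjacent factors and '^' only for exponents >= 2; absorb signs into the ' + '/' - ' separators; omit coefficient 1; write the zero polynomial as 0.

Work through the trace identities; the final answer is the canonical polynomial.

trace(b^2 a) = trace(b)*trace(a b) - trace(a) = y*z - x
and trace(b^2) = trace(b)*trace(b) - trace(1) = y^2 - 2
next, trace(a b^2 a) = trace(a)*trace(b^2 a) - trace(b^2) = x*y*z - x^2 - y^2 + 2
trace(a^3 b^2) = trace(a)*trace(a b^2 a) - trace(a b^2) = x^2*y*z - x^3 - x*y^2 - y*z + 3*x
trace(a^4 b^2) = trace(a)*trace(b^2 a^3) - trace(b^2 a^2) = x^3*y*z - x^4 - x^2*y^2 - 2*x*y*z + 4*x^2 + y^2 - 2
trace(b a^2) = trace(a)*trace(b a) - trace(b) = x*z - y
trace(a^2 b a) = trace(a)*trace(b a^2) - trace(b a) = x^2*z - x*y - z
next, trace(a^4 b) = trace(a)*trace(a^2 b a) - trace(a^2 b) = x^3*z - x^2*y - 2*x*z + y
and trace(a^3 b^3 a) = trace(b)*trace(a^4 b^2) - trace(a^4 b) = x^3*y^2*z - x^4*y - x^2*y^3 - x^3*z - 2*x*y^2*z + 5*x^2*y + y^3 + 2*x*z - 3*y
and trace(a b a b) = trace(a b)*trace(a b) - trace(1) = z^2 - 2
and trace(b^2 a b a) = trace(b)*trace(a b a b) - trace(a b a) = y*z^2 - x*z - y
trace(b^2 a b) = trace(b)*trace(b a b) - trace(b a) = y^2*z - x*y - z
trace(a b^2 a b a) = trace(a)*trace(b^2 a b a) - trace(b^2 a b) = x*y*z^2 - x^2*z - y^2*z + z
trace(b a b a^3 b) = trace(a)*trace(a b^2 a b a) - trace(a b^2 a b) = x^2*y*z^2 - x^3*z - x*y^2*z - y*z^2 + 2*x*z + y
trace(a b a b a) = trace(a)*trace(b a b a) - trace(b a b) = x*z^2 - y*z - x
next, trace(b a b a^3) = trace(a)*trace(a b a b a) - trace(a b a b) = x^2*z^2 - x*y*z - x^2 - z^2 + 2
and trace(a^3 b^3 a b) = trace(b)*trace(b a b a^3 b) - trace(b a b a^3) = x^2*y^2*z^2 - x^3*y*z - x*y^3*z - x^2*z^2 - y^2*z^2 + 3*x*y*z + x^2 + y^2 + z^2 - 2
and trace(b^-1 a^3 b^3 a) = trace(a^3 b^3 a)*trace(b) - trace(a^3 b^3 a b) = x^3*y^3*z - x^4*y^2 - x^2*y^4 - x^2*y^2*z^2 - x*y^3*z + 5*x^2*y^2 + x^2*z^2 + y^4 + y^2*z^2 - x*y*z - x^2 - 4*y^2 - z^2 + 2
next, trace(b a^-1 b^-1 a^3 b^2) = trace(b^-1 a^3 b^3)*trace(a) - trace(b^-1 a^3 b^3 a) = -x^3*y^3*z + x^4*y^2 + x^2*y^4 + x^2*y^2*z^2 + x^3*y*z + x*y^3*z - x^4 - 6*x^2*y^2 - x^2*z^2 - y^4 - y^2*z^2 + 4*x^2 + 4*y^2 + z^2 - 2
trace(b a^3 b^2 a b) = trace(b)*trace(a^3 b^2 a b) - trace(a^3 b^2 a) = x^2*y^2*z^2 - 2*x^3*y*z - x*y^3*z + x^4 + x^2*y^2 - y^2*z^2 + 4*x*y*z - 4*x^2 + 2
trace(b a b a b a) = trace(b a b a)*trace(b a) - trace(a b) = z^3 - 3*z
trace(b a b a b a^2) = trace(a)*trace(b a b a b a) - trace(b a b a b) = x*z^3 - y*z^2 - 2*x*z + y
trace(a b a b a^3 b) = trace(a)*trace(b a b a b a^2) - trace(b a b a b a) = x^2*z^3 - x*y*z^2 - 2*x^2*z - z^3 + x*y + 3*z
trace(a b a b a^3) = trace(a)*trace(a b a b a^2) - trace(a b a b a) = x^3*z^2 - x^2*y*z - x^3 - 2*x*z^2 + y*z + 3*x
and trace(b a^3 b^2 a b a) = trace(b)*trace(a b a b a^3 b) - trace(a b a b a^3) = x^2*y*z^3 - x^3*z^2 - x*y^2*z^2 - x^2*y*z - y*z^3 + x^3 + x*y^2 + 2*x*z^2 + 2*y*z - 3*x
next, trace(a^3 b^2 a b a^-1 b) = trace(b a^3 b^2 a b)*trace(a) - trace(b a^3 b^2 a b a) = x^3*y^2*z^2 - 2*x^4*y*z - x^2*y^3*z - x^2*y*z^3 + x^5 + x^3*y^2 + x^3*z^2 + 5*x^2*y*z + y*z^3 - 5*x^3 - x*y^2 - 2*x*z^2 - 2*y*z + 5*x
trace(b a^-1 b^-1 a^3 b^2 a) = trace(a^3 b^2 a b a^-1)*trace(b) - trace(a^3 b^2 a b a^-1 b) = -x^3*y^2*z^2 + 2*x^4*y*z + x^2*y^3*z + x^2*y*z^3 - x^5 - x^3*y^2 - x^3*z^2 + x*y^2*z^2 - 6*x^2*y*z - y^3*z - y*z^3 + 5*x^3 + x*y^2 + 2*x*z^2 + 3*y*z - 5*x
next, trace(a^2 b^2 a^-1 b a^-1 b^-1 a) = trace(b a^-1 b^-1 a^3 b^2)*trace(a) - trace(b a^-1 b^-1 a^3 b^2 a) = -x^4*y^3*z + x^5*y^2 + x^3*y^4 + 2*x^3*y^2*z^2 - x^4*y*z - x^2*y*z^3 - 5*x^3*y^2 - x*y^4 - 2*x*y^2*z^2 + 6*x^2*y*z + y^3*z + y*z^3 - x^3 + 3*x*y^2 - x*z^2 - 3*y*z + 3*x

-x^4*y^3*z + x^5*y^2 + x^3*y^4 + 2*x^3*y^2*z^2 - x^4*y*z - x^2*y*z^3 - 5*x^3*y^2 - x*y^4 - 2*x*y^2*z^2 + 6*x^2*y*z + y^3*z + y*z^3 - x^3 + 3*x*y^2 - x*z^2 - 3*y*z + 3*x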